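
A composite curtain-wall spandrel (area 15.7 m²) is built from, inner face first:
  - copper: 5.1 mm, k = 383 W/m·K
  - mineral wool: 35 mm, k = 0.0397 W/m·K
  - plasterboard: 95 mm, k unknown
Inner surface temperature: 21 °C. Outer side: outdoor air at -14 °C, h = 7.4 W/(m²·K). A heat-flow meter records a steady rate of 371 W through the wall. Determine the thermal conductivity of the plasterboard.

Using the resistance-network approach (series):
R_copper = L/(kA) = 0.0051/(383×15.7) = 8.481×10^-7 K/W
R_mineral wool = L/(kA) = 0.035/(0.0397×15.7) = 0.05615 K/W
R_outer film = 1/(h_o·A) = 1/(7.4×15.7) = 0.008607 K/W
Sum of known resistances R_other = 0.06476 K/W
Total R = ΔT/Q = 35/371 = 0.09434 K/W
R_plasterboard = R_total − R_other = 0.02958 K/W
k = L/(R·A) = 0.095/(0.02958×15.7)

k ≈ 0.205 W/(m·K)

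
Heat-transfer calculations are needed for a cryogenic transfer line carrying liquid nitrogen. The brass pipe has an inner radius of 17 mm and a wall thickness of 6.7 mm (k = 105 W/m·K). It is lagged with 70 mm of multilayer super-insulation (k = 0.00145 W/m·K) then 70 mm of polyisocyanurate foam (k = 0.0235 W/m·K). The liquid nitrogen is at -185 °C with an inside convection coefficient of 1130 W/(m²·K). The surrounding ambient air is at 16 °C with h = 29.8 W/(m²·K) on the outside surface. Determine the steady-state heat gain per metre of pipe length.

Treating each annulus and film as a series resistance:
R_inner film = 1/(h_i·2πr₁L) = 1/(1130×2π×0.017×1) = 0.008285 K/W
R_brass pipe wall = ln(23.7/17)/(2π×105×1) = 5.036×10^-4 K/W
R_multilayer super-insulation = ln(93.7/23.7)/(2π×0.00145×1) = 150.9 K/W
R_polyisocyanurate foam = ln(163.7/93.7)/(2π×0.0235×1) = 3.779 K/W
R_outer film = 1/(h_o·2πr_oL) = 1/(29.8×2π×0.1637×1) = 0.03263 K/W
R_total = 154.7 K/W
Q = ΔT/R_total = 201/154.7

q′ ≈ 1.3 W/m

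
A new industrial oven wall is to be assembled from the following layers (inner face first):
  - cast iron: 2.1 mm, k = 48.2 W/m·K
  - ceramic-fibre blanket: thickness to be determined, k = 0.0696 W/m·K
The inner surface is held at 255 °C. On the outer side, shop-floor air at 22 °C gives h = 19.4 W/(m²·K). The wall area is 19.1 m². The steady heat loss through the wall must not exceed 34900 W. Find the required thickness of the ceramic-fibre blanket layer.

Using the resistance-network approach (series):
R_cast iron = L/(kA) = 0.0021/(48.2×19.1) = 2.281×10^-6 K/W
R_outer film = 1/(h_o·A) = 1/(19.4×19.1) = 0.002699 K/W
Sum of the known resistances R_other = 0.002701 K/W
Required total resistance R_tot = ΔT/Q_allow = 233/34900 = 0.006676 K/W
R_ceramic-fibre blanket = R_tot − R_other = 0.003975 K/W
L = R·k·A = 0.003975×0.0696×19.1

L ≈ 5.28 mm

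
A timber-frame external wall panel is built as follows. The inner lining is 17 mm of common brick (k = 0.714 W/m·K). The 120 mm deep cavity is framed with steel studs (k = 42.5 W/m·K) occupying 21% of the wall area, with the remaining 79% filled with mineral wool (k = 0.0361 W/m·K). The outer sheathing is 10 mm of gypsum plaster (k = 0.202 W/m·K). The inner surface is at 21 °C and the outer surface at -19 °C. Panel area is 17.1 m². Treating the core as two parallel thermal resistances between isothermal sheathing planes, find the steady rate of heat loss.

Sheathing layers in series; stud and cavity paths in parallel between them.
R_inner = 0.017/(0.714×17.1) = 0.001392 K/W
R_stud  = 0.12/(42.5×0.21×17.1) = 7.863×10^-4 K/W
R_cav   = 0.12/(0.0361×0.79×17.1) = 0.2461 K/W
1/R_core = 1/R_stud + 1/R_cav → R_core = 7.838×10^-4 K/W
R_outer = 0.01/(0.202×17.1) = 0.002895 K/W
R_total = 0.005071 K/W
Q = ΔT/R_total = 40/0.005071

Q ≈ 7890 W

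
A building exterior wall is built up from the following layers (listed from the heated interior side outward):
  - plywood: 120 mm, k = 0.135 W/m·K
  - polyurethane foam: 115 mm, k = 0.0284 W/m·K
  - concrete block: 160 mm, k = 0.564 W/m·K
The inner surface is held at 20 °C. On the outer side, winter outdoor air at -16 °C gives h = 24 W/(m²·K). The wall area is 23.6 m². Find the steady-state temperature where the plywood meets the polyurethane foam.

Model the wall as resistances in series:
R_plywood = L/(kA) = 0.12/(0.135×23.6) = 0.03766 K/W
R_polyurethane foam = L/(kA) = 0.115/(0.0284×23.6) = 0.1716 K/W
R_concrete block = L/(kA) = 0.16/(0.564×23.6) = 0.01202 K/W
R_outer film = 1/(h_o·A) = 1/(24×23.6) = 0.001766 K/W
R_total = 0.223 K/W;  Q = ΔT/R_total = 36/0.223 = 161.4 W
T_interface = T_inner − Q·ΣR(inner→interface) = 20 − 161×0.03766

T ≈ 13.9 °C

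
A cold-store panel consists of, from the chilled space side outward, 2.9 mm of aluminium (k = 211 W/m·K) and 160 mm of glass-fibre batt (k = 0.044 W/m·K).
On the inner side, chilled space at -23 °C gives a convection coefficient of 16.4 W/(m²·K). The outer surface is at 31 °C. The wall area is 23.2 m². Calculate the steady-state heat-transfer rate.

Thermal resistances in series:
R_inner film = 1/(h_i·A) = 1/(16.4×23.2) = 0.002628 K/W
R_aluminium = L/(kA) = 0.0029/(211×23.2) = 5.924×10^-7 K/W
R_glass-fibre batt = L/(kA) = 0.16/(0.044×23.2) = 0.1567 K/W
R_total = 0.1594 K/W
Q = ΔT / R_total = 54 / 0.1594

Q ≈ 339 W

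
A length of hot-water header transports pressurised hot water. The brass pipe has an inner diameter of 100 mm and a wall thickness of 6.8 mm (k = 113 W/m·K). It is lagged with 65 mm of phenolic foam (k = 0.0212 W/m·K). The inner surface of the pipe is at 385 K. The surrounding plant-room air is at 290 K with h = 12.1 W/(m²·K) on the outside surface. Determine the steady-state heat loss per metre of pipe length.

q′ ≈ 16.3 W/m

Treating each annulus and film as a series resistance:
R_brass pipe wall = ln(56.8/50)/(2π×113×1) = 1.796×10^-4 K/W
R_phenolic foam = ln(121.8/56.8)/(2π×0.0212×1) = 5.727 K/W
R_outer film = 1/(h_o·2πr_oL) = 1/(12.1×2π×0.1218×1) = 0.108 K/W
R_total = 5.835 K/W
Q = ΔT/R_total = 95/5.835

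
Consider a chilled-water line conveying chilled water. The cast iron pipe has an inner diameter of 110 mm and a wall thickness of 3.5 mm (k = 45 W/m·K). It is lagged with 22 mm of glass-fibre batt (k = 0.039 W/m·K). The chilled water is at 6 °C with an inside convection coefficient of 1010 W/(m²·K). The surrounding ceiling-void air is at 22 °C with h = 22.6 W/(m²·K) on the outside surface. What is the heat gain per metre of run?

For a radial system each layer contributes R = ln(r_out/r_in)/(2πkL); films add R = 1/(hA).
R_inner film = 1/(h_i·2πr₁L) = 1/(1010×2π×0.055×1) = 0.002865 K/W
R_cast iron pipe wall = ln(58.5/55)/(2π×45×1) = 2.182×10^-4 K/W
R_glass-fibre batt = ln(80.5/58.5)/(2π×0.039×1) = 1.303 K/W
R_outer film = 1/(h_o·2πr_oL) = 1/(22.6×2π×0.0805×1) = 0.08748 K/W
R_total = 1.393 K/W
Q = ΔT/R_total = 16/1.393

q′ ≈ 11.5 W/m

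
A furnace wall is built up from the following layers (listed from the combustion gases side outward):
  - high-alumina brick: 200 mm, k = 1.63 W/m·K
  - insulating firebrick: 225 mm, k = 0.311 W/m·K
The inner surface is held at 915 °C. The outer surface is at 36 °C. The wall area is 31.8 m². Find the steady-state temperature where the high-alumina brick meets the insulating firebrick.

T ≈ 788 °C

Thermal resistances in series:
R_high-alumina brick = L/(kA) = 0.2/(1.63×31.8) = 0.003858 K/W
R_insulating firebrick = L/(kA) = 0.225/(0.311×31.8) = 0.02275 K/W
R_total = 0.02661 K/W;  Q = ΔT/R_total = 879/0.02661 = 33030 W
T_interface = T_inner − Q·ΣR(inner→interface) = 915 − 33000×0.003858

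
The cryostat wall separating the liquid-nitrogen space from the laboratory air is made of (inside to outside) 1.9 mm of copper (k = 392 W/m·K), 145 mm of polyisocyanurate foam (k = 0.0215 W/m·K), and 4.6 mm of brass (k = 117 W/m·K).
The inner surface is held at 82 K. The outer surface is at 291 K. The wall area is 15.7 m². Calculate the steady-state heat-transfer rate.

Q ≈ 487 W

Model the wall as resistances in series:
R_copper = L/(kA) = 0.0019/(392×15.7) = 3.087×10^-7 K/W
R_polyisocyanurate foam = L/(kA) = 0.145/(0.0215×15.7) = 0.4296 K/W
R_brass = L/(kA) = 0.0046/(117×15.7) = 2.504×10^-6 K/W
R_total = 0.4296 K/W
Q = ΔT / R_total = 209 / 0.4296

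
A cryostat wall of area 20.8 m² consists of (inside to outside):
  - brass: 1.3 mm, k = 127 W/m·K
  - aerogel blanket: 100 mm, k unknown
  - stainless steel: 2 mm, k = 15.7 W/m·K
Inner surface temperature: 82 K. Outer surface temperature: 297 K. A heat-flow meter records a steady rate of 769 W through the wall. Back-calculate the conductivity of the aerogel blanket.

k ≈ 0.0172 W/(m·K)

Thermal resistances in series:
R_brass = L/(kA) = 0.0013/(127×20.8) = 4.921×10^-7 K/W
R_stainless steel = L/(kA) = 0.002/(15.7×20.8) = 6.124×10^-6 K/W
Sum of known resistances R_other = 6.617×10^-6 K/W
Total R = ΔT/Q = 215/769 = 0.2796 K/W
R_aerogel blanket = R_total − R_other = 0.2796 K/W
k = L/(R·A) = 0.1/(0.2796×20.8)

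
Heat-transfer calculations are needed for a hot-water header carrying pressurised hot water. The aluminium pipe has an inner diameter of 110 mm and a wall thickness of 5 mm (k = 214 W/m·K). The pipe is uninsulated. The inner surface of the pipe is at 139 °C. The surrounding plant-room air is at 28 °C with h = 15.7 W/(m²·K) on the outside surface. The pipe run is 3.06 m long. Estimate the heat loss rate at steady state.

For a radial system each layer contributes R = ln(r_out/r_in)/(2πkL); films add R = 1/(hA).
R_aluminium pipe wall = ln(60/55)/(2π×214×3.06) = 2.115×10^-5 K/W
R_outer film = 1/(h_o·2πr_oL) = 1/(15.7×2π×0.06×3.06) = 0.05521 K/W
R_total = 0.05523 K/W
Q = ΔT/R_total = 111/0.05523

Q ≈ 2010 W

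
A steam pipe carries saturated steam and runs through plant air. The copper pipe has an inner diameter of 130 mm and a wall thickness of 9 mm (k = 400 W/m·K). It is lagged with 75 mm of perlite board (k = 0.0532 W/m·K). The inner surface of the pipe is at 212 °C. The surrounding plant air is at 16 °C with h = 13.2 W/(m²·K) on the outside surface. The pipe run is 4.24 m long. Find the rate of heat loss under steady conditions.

Q ≈ 382 W

Per-layer cylindrical resistances, series-summed:
R_copper pipe wall = ln(74/65)/(2π×400×4.24) = 1.217×10^-5 K/W
R_perlite board = ln(149/74)/(2π×0.0532×4.24) = 0.4938 K/W
R_outer film = 1/(h_o·2πr_oL) = 1/(13.2×2π×0.149×4.24) = 0.01909 K/W
R_total = 0.5129 K/W
Q = ΔT/R_total = 196/0.5129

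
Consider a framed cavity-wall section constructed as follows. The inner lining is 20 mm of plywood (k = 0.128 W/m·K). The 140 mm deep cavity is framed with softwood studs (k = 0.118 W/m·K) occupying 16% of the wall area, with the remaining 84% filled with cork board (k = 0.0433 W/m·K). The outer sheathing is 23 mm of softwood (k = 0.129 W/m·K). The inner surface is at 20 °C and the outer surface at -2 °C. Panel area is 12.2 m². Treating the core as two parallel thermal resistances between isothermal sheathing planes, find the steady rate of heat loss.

Q ≈ 93.6 W

Sheathing layers in series; stud and cavity paths in parallel between them.
R_inner = 0.02/(0.128×12.2) = 0.01281 K/W
R_stud  = 0.14/(0.118×0.16×12.2) = 0.6078 K/W
R_cav   = 0.14/(0.0433×0.84×12.2) = 0.3155 K/W
1/R_core = 1/R_stud + 1/R_cav → R_core = 0.2077 K/W
R_outer = 0.023/(0.129×12.2) = 0.01461 K/W
R_total = 0.2351 K/W
Q = ΔT/R_total = 22/0.2351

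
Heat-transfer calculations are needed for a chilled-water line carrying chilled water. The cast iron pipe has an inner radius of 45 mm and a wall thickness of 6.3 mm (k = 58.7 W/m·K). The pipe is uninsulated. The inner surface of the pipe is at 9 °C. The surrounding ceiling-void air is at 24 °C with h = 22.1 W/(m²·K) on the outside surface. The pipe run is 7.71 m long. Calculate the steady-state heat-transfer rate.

For a radial system each layer contributes R = ln(r_out/r_in)/(2πkL); films add R = 1/(hA).
R_cast iron pipe wall = ln(51.3/45)/(2π×58.7×7.71) = 4.608×10^-5 K/W
R_outer film = 1/(h_o·2πr_oL) = 1/(22.1×2π×0.0513×7.71) = 0.01821 K/W
R_total = 0.01825 K/W
Q = ΔT/R_total = 15/0.01825

Q ≈ 822 W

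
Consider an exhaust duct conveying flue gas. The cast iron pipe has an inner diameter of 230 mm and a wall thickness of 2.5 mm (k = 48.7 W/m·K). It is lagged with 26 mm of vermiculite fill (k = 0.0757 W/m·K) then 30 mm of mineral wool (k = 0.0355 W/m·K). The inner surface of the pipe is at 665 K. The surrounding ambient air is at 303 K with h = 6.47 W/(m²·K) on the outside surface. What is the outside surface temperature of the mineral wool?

T ≈ 339 K

Radial resistances (cylindrical: R_cond = ln(r_o/r_i)/(2πkL), R_conv = 1/(h·2πrL)):
R_cast iron pipe wall = ln(117.5/115)/(2π×48.7×1) = 7.028×10^-5 K/W
R_vermiculite fill = ln(143.5/117.5)/(2π×0.0757×1) = 0.4203 K/W
R_mineral wool = ln(173.5/143.5)/(2π×0.0355×1) = 0.8511 K/W
R_outer film = 1/(h_o·2πr_oL) = 1/(6.47×2π×0.1735×1) = 0.1418 K/W
R_total = 1.413 K/W
Q = ΔT/R_total = 362/1.413
Q = 256 W/m
T_interface = T_inner − Q·ΣR(inner→interface) = 665 − 256×1.271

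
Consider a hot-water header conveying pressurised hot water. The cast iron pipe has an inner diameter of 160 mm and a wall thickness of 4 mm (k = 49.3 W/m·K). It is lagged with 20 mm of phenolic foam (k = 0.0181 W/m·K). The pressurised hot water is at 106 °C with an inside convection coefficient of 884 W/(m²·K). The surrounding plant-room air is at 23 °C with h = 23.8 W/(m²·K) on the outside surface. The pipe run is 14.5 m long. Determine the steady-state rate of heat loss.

Q ≈ 619 W

Cylindrical conduction, so R = ln(r₂/r₁)/(2πkL) per layer, in series:
R_inner film = 1/(h_i·2πr₁L) = 1/(884×2π×0.08×14.5) = 1.552×10^-4 K/W
R_cast iron pipe wall = ln(84/80)/(2π×49.3×14.5) = 1.086×10^-5 K/W
R_phenolic foam = ln(104/84)/(2π×0.0181×14.5) = 0.1295 K/W
R_outer film = 1/(h_o·2πr_oL) = 1/(23.8×2π×0.104×14.5) = 0.004434 K/W
R_total = 0.1341 K/W
Q = ΔT/R_total = 83/0.1341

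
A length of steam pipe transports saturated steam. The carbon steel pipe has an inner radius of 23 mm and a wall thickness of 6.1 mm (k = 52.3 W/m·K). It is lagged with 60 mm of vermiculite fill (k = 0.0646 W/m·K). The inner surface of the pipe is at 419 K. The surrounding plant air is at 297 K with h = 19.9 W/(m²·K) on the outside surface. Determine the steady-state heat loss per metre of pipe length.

Per-layer cylindrical resistances, series-summed:
R_carbon steel pipe wall = ln(29.1/23)/(2π×52.3×1) = 7.159×10^-4 K/W
R_vermiculite fill = ln(89.1/29.1)/(2π×0.0646×1) = 2.757 K/W
R_outer film = 1/(h_o·2πr_oL) = 1/(19.9×2π×0.0891×1) = 0.08976 K/W
R_total = 2.847 K/W
Q = ΔT/R_total = 122/2.847

q′ ≈ 42.8 W/m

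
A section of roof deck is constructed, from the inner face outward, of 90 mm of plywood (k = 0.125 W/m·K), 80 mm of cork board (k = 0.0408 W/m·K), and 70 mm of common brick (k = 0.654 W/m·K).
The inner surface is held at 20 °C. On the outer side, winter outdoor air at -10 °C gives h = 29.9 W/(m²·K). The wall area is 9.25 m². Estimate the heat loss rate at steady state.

Thermal resistances in series:
R_plywood = L/(kA) = 0.09/(0.125×9.25) = 0.07784 K/W
R_cork board = L/(kA) = 0.08/(0.0408×9.25) = 0.212 K/W
R_common brick = L/(kA) = 0.07/(0.654×9.25) = 0.01157 K/W
R_outer film = 1/(h_o·A) = 1/(29.9×9.25) = 0.003616 K/W
R_total = 0.305 K/W
Q = ΔT / R_total = 30 / 0.305

Q ≈ 98.4 W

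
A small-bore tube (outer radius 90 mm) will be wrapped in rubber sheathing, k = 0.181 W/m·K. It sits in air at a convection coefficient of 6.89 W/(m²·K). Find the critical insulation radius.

For a cylinder r_cr = k/h = 0.181/6.89
r_cr = 26.3 mm; since the bare radius (90 mm) is above r_cr, any added insulation will reduce heat loss.

r_cr ≈ 26.3 mm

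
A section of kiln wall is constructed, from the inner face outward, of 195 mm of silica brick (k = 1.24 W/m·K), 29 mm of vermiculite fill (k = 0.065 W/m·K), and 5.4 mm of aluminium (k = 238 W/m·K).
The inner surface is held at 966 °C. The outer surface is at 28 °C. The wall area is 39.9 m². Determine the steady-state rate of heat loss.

Q ≈ 62000 W

Using the resistance-network approach (series):
R_silica brick = L/(kA) = 0.195/(1.24×39.9) = 0.003941 K/W
R_vermiculite fill = L/(kA) = 0.029/(0.065×39.9) = 0.01118 K/W
R_aluminium = L/(kA) = 0.0054/(238×39.9) = 5.686×10^-7 K/W
R_total = 0.01512 K/W
Q = ΔT / R_total = 938 / 0.01512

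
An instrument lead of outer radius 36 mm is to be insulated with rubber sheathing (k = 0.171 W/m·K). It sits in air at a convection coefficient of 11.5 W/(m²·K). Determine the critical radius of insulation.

For a cylinder r_cr = k/h = 0.171/11.5
r_cr = 14.9 mm; since the bare radius (36 mm) is above r_cr, any added insulation will reduce heat loss.

r_cr ≈ 14.9 mm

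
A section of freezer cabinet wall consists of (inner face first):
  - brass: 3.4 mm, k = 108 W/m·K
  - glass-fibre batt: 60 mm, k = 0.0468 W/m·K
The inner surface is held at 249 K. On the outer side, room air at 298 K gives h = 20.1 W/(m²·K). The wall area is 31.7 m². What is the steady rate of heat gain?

Model the wall as resistances in series:
R_brass = L/(kA) = 0.0034/(108×31.7) = 9.931×10^-7 K/W
R_glass-fibre batt = L/(kA) = 0.06/(0.0468×31.7) = 0.04044 K/W
R_outer film = 1/(h_o·A) = 1/(20.1×31.7) = 0.001569 K/W
R_total = 0.04201 K/W
Q = ΔT / R_total = 49 / 0.04201

Q ≈ 1170 W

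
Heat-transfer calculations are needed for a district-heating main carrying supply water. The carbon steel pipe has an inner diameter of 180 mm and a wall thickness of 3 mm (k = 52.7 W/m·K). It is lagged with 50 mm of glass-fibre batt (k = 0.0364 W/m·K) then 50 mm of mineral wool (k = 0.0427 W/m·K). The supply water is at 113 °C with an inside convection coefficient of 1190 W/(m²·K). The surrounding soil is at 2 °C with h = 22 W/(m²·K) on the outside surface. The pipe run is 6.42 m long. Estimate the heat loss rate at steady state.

Q ≈ 235 W

Cylindrical conduction, so R = ln(r₂/r₁)/(2πkL) per layer, in series:
R_inner film = 1/(h_i·2πr₁L) = 1/(1190×2π×0.09×6.42) = 2.315×10^-4 K/W
R_carbon steel pipe wall = ln(93/90)/(2π×52.7×6.42) = 1.542×10^-5 K/W
R_glass-fibre batt = ln(143/93)/(2π×0.0364×6.42) = 0.293 K/W
R_mineral wool = ln(193/143)/(2π×0.0427×6.42) = 0.1741 K/W
R_outer film = 1/(h_o·2πr_oL) = 1/(22×2π×0.193×6.42) = 0.005839 K/W
R_total = 0.4732 K/W
Q = ΔT/R_total = 111/0.4732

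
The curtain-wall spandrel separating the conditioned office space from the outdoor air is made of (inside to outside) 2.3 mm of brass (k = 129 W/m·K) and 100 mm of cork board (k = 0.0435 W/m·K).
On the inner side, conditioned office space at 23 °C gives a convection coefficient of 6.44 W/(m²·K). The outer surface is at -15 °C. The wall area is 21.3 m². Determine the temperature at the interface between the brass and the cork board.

T ≈ 20.6 °C

Using the resistance-network approach (series):
R_inner film = 1/(h_i·A) = 1/(6.44×21.3) = 0.00729 K/W
R_brass = L/(kA) = 0.0023/(129×21.3) = 8.371×10^-7 K/W
R_cork board = L/(kA) = 0.1/(0.0435×21.3) = 0.1079 K/W
R_total = 0.1152 K/W;  Q = ΔT/R_total = 38/0.1152 = 329.8 W
T_interface = T_inner − Q·ΣR(inner→interface) = 23 − 330×0.007291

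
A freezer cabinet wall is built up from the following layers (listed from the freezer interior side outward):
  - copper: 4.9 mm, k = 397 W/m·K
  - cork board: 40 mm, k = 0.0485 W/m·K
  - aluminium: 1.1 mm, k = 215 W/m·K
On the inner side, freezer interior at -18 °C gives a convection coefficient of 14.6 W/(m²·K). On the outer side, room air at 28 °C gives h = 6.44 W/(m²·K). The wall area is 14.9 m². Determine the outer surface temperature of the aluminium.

T ≈ 21.2 °C

Treating each layer as a thermal resistance in series:
R_inner film = 1/(h_i·A) = 1/(14.6×14.9) = 0.004597 K/W
R_copper = L/(kA) = 0.0049/(397×14.9) = 8.284×10^-7 K/W
R_cork board = L/(kA) = 0.04/(0.0485×14.9) = 0.05535 K/W
R_aluminium = L/(kA) = 0.0011/(215×14.9) = 3.434×10^-7 K/W
R_outer film = 1/(h_o·A) = 1/(6.44×14.9) = 0.01042 K/W
R_total = 0.07037 K/W;  Q = ΔT/R_total = 46/0.07037 = 653.7 W
T_interface = T_inner + Q·ΣR(inner→interface) = -18 + 654×0.05995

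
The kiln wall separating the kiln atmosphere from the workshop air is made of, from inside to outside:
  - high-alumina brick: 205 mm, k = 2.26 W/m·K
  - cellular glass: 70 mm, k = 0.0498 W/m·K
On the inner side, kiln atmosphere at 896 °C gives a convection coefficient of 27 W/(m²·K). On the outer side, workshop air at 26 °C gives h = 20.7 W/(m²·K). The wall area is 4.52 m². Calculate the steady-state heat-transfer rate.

Q ≈ 2490 W

Thermal resistances in series:
R_inner film = 1/(h_i·A) = 1/(27×4.52) = 0.008194 K/W
R_high-alumina brick = L/(kA) = 0.205/(2.26×4.52) = 0.02007 K/W
R_cellular glass = L/(kA) = 0.07/(0.0498×4.52) = 0.311 K/W
R_outer film = 1/(h_o·A) = 1/(20.7×4.52) = 0.01069 K/W
R_total = 0.3499 K/W
Q = ΔT / R_total = 870 / 0.3499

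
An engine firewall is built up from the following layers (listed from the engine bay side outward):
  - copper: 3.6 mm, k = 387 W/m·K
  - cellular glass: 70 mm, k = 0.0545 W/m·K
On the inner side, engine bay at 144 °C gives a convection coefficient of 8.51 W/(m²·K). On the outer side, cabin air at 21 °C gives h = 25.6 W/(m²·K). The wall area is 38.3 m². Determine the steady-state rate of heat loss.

Q ≈ 3270 W

Series thermal resistances:
R_inner film = 1/(h_i·A) = 1/(8.51×38.3) = 0.003068 K/W
R_copper = L/(kA) = 0.0036/(387×38.3) = 2.429×10^-7 K/W
R_cellular glass = L/(kA) = 0.07/(0.0545×38.3) = 0.03354 K/W
R_outer film = 1/(h_o·A) = 1/(25.6×38.3) = 0.00102 K/W
R_total = 0.03762 K/W
Q = ΔT / R_total = 123 / 0.03762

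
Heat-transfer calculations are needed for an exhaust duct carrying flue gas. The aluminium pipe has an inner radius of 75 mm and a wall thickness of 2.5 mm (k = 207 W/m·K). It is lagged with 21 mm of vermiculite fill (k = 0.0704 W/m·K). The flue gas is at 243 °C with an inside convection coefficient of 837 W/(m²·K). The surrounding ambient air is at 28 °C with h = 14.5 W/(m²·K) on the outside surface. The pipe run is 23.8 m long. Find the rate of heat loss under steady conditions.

Q ≈ 7800 W

Treating each annulus and film as a series resistance:
R_inner film = 1/(h_i·2πr₁L) = 1/(837×2π×0.075×23.8) = 1.065×10^-4 K/W
R_aluminium pipe wall = ln(77.5/75)/(2π×207×23.8) = 1.059×10^-6 K/W
R_vermiculite fill = ln(98.5/77.5)/(2π×0.0704×23.8) = 0.02278 K/W
R_outer film = 1/(h_o·2πr_oL) = 1/(14.5×2π×0.0985×23.8) = 0.004682 K/W
R_total = 0.02757 K/W
Q = ΔT/R_total = 215/0.02757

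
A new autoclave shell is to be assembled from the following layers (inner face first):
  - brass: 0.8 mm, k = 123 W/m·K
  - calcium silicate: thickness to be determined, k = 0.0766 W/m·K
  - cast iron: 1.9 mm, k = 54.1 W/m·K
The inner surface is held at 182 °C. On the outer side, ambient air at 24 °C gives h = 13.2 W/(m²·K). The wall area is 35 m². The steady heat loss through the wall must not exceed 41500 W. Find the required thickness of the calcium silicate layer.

Using the resistance-network approach (series):
R_brass = L/(kA) = 0.0008/(123×35) = 1.858×10^-7 K/W
R_cast iron = L/(kA) = 0.0019/(54.1×35) = 1.003×10^-6 K/W
R_outer film = 1/(h_o·A) = 1/(13.2×35) = 0.002165 K/W
Sum of the known resistances R_other = 0.002166 K/W
Required total resistance R_tot = ΔT/Q_allow = 158/41500 = 0.003807 K/W
R_calcium silicate = R_tot − R_other = 0.001642 K/W
L = R·k·A = 0.001642×0.0766×35

L ≈ 4.4 mm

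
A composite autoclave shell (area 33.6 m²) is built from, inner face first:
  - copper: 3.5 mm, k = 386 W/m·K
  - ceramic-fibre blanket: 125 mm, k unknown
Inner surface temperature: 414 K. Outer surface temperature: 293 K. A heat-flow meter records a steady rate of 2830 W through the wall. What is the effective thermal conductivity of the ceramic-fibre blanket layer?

Treating each layer as a thermal resistance in series:
R_copper = L/(kA) = 0.0035/(386×33.6) = 2.699×10^-7 K/W
Sum of known resistances R_other = 2.699×10^-7 K/W
Total R = ΔT/Q = 121/2830 = 0.04276 K/W
R_ceramic-fibre blanket = R_total − R_other = 0.04276 K/W
k = L/(R·A) = 0.125/(0.04276×33.6)

k ≈ 0.087 W/(m·K)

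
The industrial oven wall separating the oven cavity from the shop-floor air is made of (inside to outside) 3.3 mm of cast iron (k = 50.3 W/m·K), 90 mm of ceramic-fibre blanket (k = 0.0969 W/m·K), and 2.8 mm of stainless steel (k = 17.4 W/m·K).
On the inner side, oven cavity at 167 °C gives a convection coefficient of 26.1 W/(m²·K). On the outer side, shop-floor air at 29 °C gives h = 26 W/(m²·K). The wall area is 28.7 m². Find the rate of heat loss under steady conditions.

Series thermal resistances:
R_inner film = 1/(h_i·A) = 1/(26.1×28.7) = 0.001335 K/W
R_cast iron = L/(kA) = 0.0033/(50.3×28.7) = 2.286×10^-6 K/W
R_ceramic-fibre blanket = L/(kA) = 0.09/(0.0969×28.7) = 0.03236 K/W
R_stainless steel = L/(kA) = 0.0028/(17.4×28.7) = 5.607×10^-6 K/W
R_outer film = 1/(h_o·A) = 1/(26×28.7) = 0.00134 K/W
R_total = 0.03505 K/W
Q = ΔT / R_total = 138 / 0.03505

Q ≈ 3940 W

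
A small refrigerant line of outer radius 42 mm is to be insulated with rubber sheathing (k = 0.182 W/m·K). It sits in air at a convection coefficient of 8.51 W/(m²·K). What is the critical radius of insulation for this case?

For a cylinder r_cr = k/h = 0.182/8.51
r_cr = 21.4 mm; since the bare radius (42 mm) is above r_cr, any added insulation will reduce heat loss.

r_cr ≈ 21.4 mm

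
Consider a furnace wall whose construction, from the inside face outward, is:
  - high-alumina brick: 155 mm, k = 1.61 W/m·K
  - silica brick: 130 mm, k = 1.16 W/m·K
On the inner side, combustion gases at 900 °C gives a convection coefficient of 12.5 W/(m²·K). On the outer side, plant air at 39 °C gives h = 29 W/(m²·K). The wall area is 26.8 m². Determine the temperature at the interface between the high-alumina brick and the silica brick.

Treating each layer as a thermal resistance in series:
R_inner film = 1/(h_i·A) = 1/(12.5×26.8) = 0.002985 K/W
R_high-alumina brick = L/(kA) = 0.155/(1.61×26.8) = 0.003592 K/W
R_silica brick = L/(kA) = 0.13/(1.16×26.8) = 0.004182 K/W
R_outer film = 1/(h_o·A) = 1/(29×26.8) = 0.001287 K/W
R_total = 0.01205 K/W;  Q = ΔT/R_total = 861/0.01205 = 71480 W
T_interface = T_inner − Q·ΣR(inner→interface) = 900 − 71500×0.006577

T ≈ 430 °C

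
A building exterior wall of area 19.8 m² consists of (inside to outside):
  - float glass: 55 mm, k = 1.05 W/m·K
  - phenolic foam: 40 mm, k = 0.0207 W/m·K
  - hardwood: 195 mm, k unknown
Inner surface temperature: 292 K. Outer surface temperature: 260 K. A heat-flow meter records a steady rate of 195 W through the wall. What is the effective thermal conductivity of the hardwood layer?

k ≈ 0.154 W/(m·K)

Treating each layer as a thermal resistance in series:
R_float glass = L/(kA) = 0.055/(1.05×19.8) = 0.002646 K/W
R_phenolic foam = L/(kA) = 0.04/(0.0207×19.8) = 0.09759 K/W
Sum of known resistances R_other = 0.1002 K/W
Total R = ΔT/Q = 32/195 = 0.1641 K/W
R_hardwood = R_total − R_other = 0.06386 K/W
k = L/(R·A) = 0.195/(0.06386×19.8)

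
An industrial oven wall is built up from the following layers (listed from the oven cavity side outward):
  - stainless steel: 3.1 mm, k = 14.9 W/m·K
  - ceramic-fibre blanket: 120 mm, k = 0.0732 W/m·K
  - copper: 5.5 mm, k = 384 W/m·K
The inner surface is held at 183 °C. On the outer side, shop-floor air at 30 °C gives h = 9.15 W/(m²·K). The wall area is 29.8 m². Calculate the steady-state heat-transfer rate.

Q ≈ 2610 W

Series thermal resistances:
R_stainless steel = L/(kA) = 0.0031/(14.9×29.8) = 6.982×10^-6 K/W
R_ceramic-fibre blanket = L/(kA) = 0.12/(0.0732×29.8) = 0.05501 K/W
R_copper = L/(kA) = 0.0055/(384×29.8) = 4.806×10^-7 K/W
R_outer film = 1/(h_o·A) = 1/(9.15×29.8) = 0.003667 K/W
R_total = 0.05869 K/W
Q = ΔT / R_total = 153 / 0.05869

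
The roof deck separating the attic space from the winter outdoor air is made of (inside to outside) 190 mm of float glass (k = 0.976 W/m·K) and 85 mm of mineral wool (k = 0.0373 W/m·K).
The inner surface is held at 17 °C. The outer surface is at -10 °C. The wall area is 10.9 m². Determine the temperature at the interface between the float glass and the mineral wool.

T ≈ 14.9 °C

Model the wall as resistances in series:
R_float glass = L/(kA) = 0.19/(0.976×10.9) = 0.01786 K/W
R_mineral wool = L/(kA) = 0.085/(0.0373×10.9) = 0.2091 K/W
R_total = 0.2269 K/W;  Q = ΔT/R_total = 27/0.2269 = 119 W
T_interface = T_inner − Q·ΣR(inner→interface) = 17 − 119×0.01786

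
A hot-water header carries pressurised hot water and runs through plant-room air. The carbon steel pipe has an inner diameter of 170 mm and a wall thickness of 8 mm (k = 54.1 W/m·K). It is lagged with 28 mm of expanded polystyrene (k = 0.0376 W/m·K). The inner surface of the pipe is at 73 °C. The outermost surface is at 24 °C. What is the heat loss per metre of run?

Radial resistances (cylindrical: R_cond = ln(r_o/r_i)/(2πkL), R_conv = 1/(h·2πrL)):
R_carbon steel pipe wall = ln(93/85)/(2π×54.1×1) = 2.646×10^-4 K/W
R_expanded polystyrene = ln(121/93)/(2π×0.0376×1) = 1.114 K/W
R_total = 1.114 K/W
Q = ΔT/R_total = 49/1.114

q′ ≈ 44 W/m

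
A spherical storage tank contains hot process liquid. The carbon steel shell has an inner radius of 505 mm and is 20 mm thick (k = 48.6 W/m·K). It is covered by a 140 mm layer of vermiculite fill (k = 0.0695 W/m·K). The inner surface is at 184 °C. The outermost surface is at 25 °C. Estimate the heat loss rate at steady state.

Q ≈ 346 W

For a spherical shell R = (1/r₁ − 1/r₂)/(4πk); film R = 1/(h·4πr²). In series:
R_carbon steel shell = (1/0.505 − 1/0.525)/(4π×48.6) = 1.235×10^-4 K/W
R_vermiculite fill = (1/0.525 − 1/0.665)/(4π×0.0695) = 0.4591 K/W
R_total = 0.4593 K/W
Q = ΔT/R_total = 159/0.4593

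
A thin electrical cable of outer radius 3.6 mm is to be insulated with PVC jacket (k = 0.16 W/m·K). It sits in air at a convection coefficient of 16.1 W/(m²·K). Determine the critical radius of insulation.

r_cr ≈ 9.94 mm

For a cylinder r_cr = k/h = 0.16/16.1
r_cr = 9.94 mm; since the bare radius (3.6 mm) is below r_cr, adding a thin layer of insulation will *increase* heat loss.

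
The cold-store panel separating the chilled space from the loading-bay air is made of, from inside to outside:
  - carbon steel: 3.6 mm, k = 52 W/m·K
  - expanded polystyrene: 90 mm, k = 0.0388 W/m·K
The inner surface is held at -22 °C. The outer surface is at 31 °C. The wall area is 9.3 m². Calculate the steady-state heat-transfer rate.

Treating each layer as a thermal resistance in series:
R_carbon steel = L/(kA) = 0.0036/(52×9.3) = 7.444×10^-6 K/W
R_expanded polystyrene = L/(kA) = 0.09/(0.0388×9.3) = 0.2494 K/W
R_total = 0.2494 K/W
Q = ΔT / R_total = 53 / 0.2494

Q ≈ 212 W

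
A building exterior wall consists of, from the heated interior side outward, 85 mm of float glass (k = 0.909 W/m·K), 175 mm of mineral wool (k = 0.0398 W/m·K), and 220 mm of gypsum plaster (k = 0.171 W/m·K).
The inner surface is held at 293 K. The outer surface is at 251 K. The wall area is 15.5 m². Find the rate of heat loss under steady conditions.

Using the resistance-network approach (series):
R_float glass = L/(kA) = 0.085/(0.909×15.5) = 0.006033 K/W
R_mineral wool = L/(kA) = 0.175/(0.0398×15.5) = 0.2837 K/W
R_gypsum plaster = L/(kA) = 0.22/(0.171×15.5) = 0.083 K/W
R_total = 0.3727 K/W
Q = ΔT / R_total = 42 / 0.3727

Q ≈ 113 W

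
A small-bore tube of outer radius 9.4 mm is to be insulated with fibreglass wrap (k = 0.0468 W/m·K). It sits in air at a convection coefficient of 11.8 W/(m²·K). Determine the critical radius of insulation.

r_cr ≈ 3.97 mm

For a cylinder r_cr = k/h = 0.0468/11.8
r_cr = 3.97 mm; since the bare radius (9.4 mm) is above r_cr, any added insulation will reduce heat loss.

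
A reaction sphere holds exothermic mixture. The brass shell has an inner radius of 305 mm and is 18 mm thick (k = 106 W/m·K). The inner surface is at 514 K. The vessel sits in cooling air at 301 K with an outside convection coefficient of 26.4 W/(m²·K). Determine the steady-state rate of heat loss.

Q ≈ 7340 W

For a spherical shell R = (1/r₁ − 1/r₂)/(4πk); film R = 1/(h·4πr²). In series:
R_brass shell = (1/0.305 − 1/0.323)/(4π×106) = 1.372×10^-4 K/W
R_outer film = 1/(h·4πr_o²) = 1/(26.4×4π×0.323²) = 0.02889 K/W
R_total = 0.02903 K/W
Q = ΔT/R_total = 213/0.02903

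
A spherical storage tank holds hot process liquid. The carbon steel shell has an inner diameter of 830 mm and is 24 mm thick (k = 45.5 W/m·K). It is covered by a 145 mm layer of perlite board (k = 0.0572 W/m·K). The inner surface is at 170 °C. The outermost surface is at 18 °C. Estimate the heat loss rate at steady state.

Q ≈ 193 W

Spherical conduction: R = (1/r_in − 1/r_out)/(4πk) per layer; series-sum.
R_carbon steel shell = (1/0.415 − 1/0.439)/(4π×45.5) = 2.304×10^-4 K/W
R_perlite board = (1/0.439 − 1/0.584)/(4π×0.0572) = 0.7868 K/W
R_total = 0.7871 K/W
Q = ΔT/R_total = 152/0.7871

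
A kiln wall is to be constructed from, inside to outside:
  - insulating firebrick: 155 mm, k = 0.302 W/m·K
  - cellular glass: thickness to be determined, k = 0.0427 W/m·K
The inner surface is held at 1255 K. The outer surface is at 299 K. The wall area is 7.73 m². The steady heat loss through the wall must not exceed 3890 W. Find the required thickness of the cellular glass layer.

Series thermal resistances:
R_insulating firebrick = L/(kA) = 0.155/(0.302×7.73) = 0.0664 K/W
Sum of the known resistances R_other = 0.0664 K/W
Required total resistance R_tot = ΔT/Q_allow = 956/3890 = 0.2458 K/W
R_cellular glass = R_tot − R_other = 0.1794 K/W
L = R·k·A = 0.1794×0.0427×7.73

L ≈ 59.2 mm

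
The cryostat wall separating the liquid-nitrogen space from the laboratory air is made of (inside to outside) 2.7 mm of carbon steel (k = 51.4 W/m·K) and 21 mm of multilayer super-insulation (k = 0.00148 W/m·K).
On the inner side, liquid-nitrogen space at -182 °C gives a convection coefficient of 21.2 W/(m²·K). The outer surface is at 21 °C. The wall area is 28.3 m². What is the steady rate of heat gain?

Q ≈ 404 W

Using the resistance-network approach (series):
R_inner film = 1/(h_i·A) = 1/(21.2×28.3) = 0.001667 K/W
R_carbon steel = L/(kA) = 0.0027/(51.4×28.3) = 1.856×10^-6 K/W
R_multilayer super-insulation = L/(kA) = 0.021/(0.00148×28.3) = 0.5014 K/W
R_total = 0.5031 K/W
Q = ΔT / R_total = 203 / 0.5031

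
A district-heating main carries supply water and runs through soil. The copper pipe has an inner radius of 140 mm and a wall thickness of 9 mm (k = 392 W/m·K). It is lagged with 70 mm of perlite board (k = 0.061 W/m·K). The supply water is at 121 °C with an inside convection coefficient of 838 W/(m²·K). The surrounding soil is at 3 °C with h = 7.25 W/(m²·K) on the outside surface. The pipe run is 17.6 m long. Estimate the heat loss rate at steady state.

Q ≈ 1880 W

Radial resistances (cylindrical: R_cond = ln(r_o/r_i)/(2πkL), R_conv = 1/(h·2πrL)):
R_inner film = 1/(h_i·2πr₁L) = 1/(838×2π×0.14×17.6) = 7.708×10^-5 K/W
R_copper pipe wall = ln(149/140)/(2π×392×17.6) = 1.437×10^-6 K/W
R_perlite board = ln(219/149)/(2π×0.061×17.6) = 0.05709 K/W
R_outer film = 1/(h_o·2πr_oL) = 1/(7.25×2π×0.219×17.6) = 0.005695 K/W
R_total = 0.06287 K/W
Q = ΔT/R_total = 118/0.06287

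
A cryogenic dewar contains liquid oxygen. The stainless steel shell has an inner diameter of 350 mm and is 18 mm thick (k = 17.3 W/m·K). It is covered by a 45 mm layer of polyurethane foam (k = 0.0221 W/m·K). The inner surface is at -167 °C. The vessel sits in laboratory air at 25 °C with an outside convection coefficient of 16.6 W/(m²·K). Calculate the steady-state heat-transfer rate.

Radial (spherical) resistances in series:
R_stainless steel shell = (1/0.175 − 1/0.193)/(4π×17.3) = 0.002451 K/W
R_polyurethane foam = (1/0.193 − 1/0.238)/(4π×0.0221) = 3.528 K/W
R_outer film = 1/(h·4πr_o²) = 1/(16.6×4π×0.238²) = 0.08463 K/W
R_total = 3.615 K/W
Q = ΔT/R_total = 192/3.615

Q ≈ 53.1 W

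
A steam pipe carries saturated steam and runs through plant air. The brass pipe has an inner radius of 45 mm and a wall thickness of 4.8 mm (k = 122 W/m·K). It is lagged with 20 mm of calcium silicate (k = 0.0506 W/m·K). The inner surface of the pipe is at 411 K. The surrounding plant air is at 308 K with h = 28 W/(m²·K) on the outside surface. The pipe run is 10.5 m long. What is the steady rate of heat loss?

Radial resistances (cylindrical: R_cond = ln(r_o/r_i)/(2πkL), R_conv = 1/(h·2πrL)):
R_brass pipe wall = ln(49.8/45)/(2π×122×10.5) = 1.259×10^-5 K/W
R_calcium silicate = ln(69.8/49.8)/(2π×0.0506×10.5) = 0.1011 K/W
R_outer film = 1/(h_o·2πr_oL) = 1/(28×2π×0.0698×10.5) = 0.007756 K/W
R_total = 0.1089 K/W
Q = ΔT/R_total = 103/0.1089

Q ≈ 946 W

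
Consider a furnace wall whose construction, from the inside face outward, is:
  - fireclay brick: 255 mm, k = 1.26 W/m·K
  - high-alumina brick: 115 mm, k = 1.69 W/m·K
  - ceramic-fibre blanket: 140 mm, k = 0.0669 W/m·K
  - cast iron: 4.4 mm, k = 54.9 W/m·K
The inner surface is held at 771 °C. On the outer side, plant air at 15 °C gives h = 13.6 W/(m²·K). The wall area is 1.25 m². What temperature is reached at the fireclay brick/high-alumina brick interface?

Treating each layer as a thermal resistance in series:
R_fireclay brick = L/(kA) = 0.255/(1.26×1.25) = 0.1619 K/W
R_high-alumina brick = L/(kA) = 0.115/(1.69×1.25) = 0.05444 K/W
R_ceramic-fibre blanket = L/(kA) = 0.14/(0.0669×1.25) = 1.674 K/W
R_cast iron = L/(kA) = 0.0044/(54.9×1.25) = 6.412×10^-5 K/W
R_outer film = 1/(h_o·A) = 1/(13.6×1.25) = 0.05882 K/W
R_total = 1.949 K/W;  Q = ΔT/R_total = 756/1.949 = 387.8 W
T_interface = T_inner − Q·ΣR(inner→interface) = 771 − 388×0.1619

T ≈ 708 °C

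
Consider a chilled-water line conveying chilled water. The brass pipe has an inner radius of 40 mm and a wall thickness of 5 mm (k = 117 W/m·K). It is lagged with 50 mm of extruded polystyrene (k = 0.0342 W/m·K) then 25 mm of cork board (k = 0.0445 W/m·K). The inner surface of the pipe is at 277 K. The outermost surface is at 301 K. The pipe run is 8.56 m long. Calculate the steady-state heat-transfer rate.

Q ≈ 47.6 W

Cylindrical conduction, so R = ln(r₂/r₁)/(2πkL) per layer, in series:
R_brass pipe wall = ln(45/40)/(2π×117×8.56) = 1.872×10^-5 K/W
R_extruded polystyrene = ln(95/45)/(2π×0.0342×8.56) = 0.4062 K/W
R_cork board = ln(120/95)/(2π×0.0445×8.56) = 0.09761 K/W
R_total = 0.5039 K/W
Q = ΔT/R_total = 24/0.5039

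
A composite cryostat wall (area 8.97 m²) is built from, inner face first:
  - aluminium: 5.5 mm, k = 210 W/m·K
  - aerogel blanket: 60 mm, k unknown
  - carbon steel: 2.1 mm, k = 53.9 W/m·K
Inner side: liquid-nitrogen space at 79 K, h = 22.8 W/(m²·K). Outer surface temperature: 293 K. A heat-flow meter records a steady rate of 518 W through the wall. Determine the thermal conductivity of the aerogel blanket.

k ≈ 0.0164 W/(m·K)

Series thermal resistances:
R_inner film = 1/(h_i·A) = 1/(22.8×8.97) = 0.00489 K/W
R_aluminium = L/(kA) = 0.0055/(210×8.97) = 2.92×10^-6 K/W
R_carbon steel = L/(kA) = 0.0021/(53.9×8.97) = 4.343×10^-6 K/W
Sum of known resistances R_other = 0.004897 K/W
Total R = ΔT/Q = 214/518 = 0.4131 K/W
R_aerogel blanket = R_total − R_other = 0.4082 K/W
k = L/(R·A) = 0.06/(0.4082×8.97)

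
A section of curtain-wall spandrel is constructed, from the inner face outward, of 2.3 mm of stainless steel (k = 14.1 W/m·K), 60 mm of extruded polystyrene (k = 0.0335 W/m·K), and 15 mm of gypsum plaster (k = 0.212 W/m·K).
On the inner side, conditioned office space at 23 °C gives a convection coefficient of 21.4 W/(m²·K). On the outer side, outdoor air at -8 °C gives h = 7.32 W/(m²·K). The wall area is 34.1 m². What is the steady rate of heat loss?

Q ≈ 517 W

Series thermal resistances:
R_inner film = 1/(h_i·A) = 1/(21.4×34.1) = 0.00137 K/W
R_stainless steel = L/(kA) = 0.0023/(14.1×34.1) = 4.784×10^-6 K/W
R_extruded polystyrene = L/(kA) = 0.06/(0.0335×34.1) = 0.05252 K/W
R_gypsum plaster = L/(kA) = 0.015/(0.212×34.1) = 0.002075 K/W
R_outer film = 1/(h_o·A) = 1/(7.32×34.1) = 0.004006 K/W
R_total = 0.05998 K/W
Q = ΔT / R_total = 31 / 0.05998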